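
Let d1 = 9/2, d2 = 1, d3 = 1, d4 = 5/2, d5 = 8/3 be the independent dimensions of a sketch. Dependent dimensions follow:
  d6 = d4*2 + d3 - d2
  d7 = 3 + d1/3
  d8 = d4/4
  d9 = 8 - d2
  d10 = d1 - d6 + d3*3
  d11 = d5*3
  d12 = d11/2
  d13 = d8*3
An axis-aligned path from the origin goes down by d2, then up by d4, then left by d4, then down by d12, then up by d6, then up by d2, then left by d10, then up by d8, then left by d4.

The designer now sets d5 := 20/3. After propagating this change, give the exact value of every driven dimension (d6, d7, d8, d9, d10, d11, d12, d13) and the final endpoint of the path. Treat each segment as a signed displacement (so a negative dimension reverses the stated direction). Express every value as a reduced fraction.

Apply edit: d5 := 20/3
  d6 = d4*2 + d3 - d2 = 5
  d7 = 3 + d1/3 = 9/2
  d8 = d4/4 = 5/8
  d9 = 8 - d2 = 7
  d10 = d1 - d6 + d3*3 = 5/2
  d11 = d5*3 = 20
  d12 = d11/2 = 10
  d13 = d8*3 = 15/8
Walk from origin (0, 0):
  seg 1: down by d2 = 1 → (0, -1)
  seg 2: up by d4 = 5/2 → (0, 3/2)
  seg 3: left by d4 = 5/2 → (-5/2, 3/2)
  seg 4: down by d12 = 10 → (-5/2, -17/2)
  seg 5: up by d6 = 5 → (-5/2, -7/2)
  seg 6: up by d2 = 1 → (-5/2, -5/2)
  seg 7: left by d10 = 5/2 → (-5, -5/2)
  seg 8: up by d8 = 5/8 → (-5, -15/8)
  seg 9: left by d4 = 5/2 → (-15/2, -15/8)

d6 = 5
d7 = 9/2
d8 = 5/8
d9 = 7
d10 = 5/2
d11 = 20
d12 = 10
d13 = 15/8
endpoint = (-15/2, -15/8)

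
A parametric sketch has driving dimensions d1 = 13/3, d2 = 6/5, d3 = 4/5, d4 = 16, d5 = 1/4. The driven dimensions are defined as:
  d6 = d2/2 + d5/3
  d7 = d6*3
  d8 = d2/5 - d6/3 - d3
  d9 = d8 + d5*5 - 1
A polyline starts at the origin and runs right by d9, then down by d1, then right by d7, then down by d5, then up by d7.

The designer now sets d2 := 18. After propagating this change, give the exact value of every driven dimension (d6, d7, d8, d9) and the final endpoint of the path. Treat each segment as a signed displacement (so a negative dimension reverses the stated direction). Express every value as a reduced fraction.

Apply edit: d2 := 18
  d6 = d2/2 + d5/3 = 109/12
  d7 = d6*3 = 109/4
  d8 = d2/5 - d6/3 - d3 = -41/180
  d9 = d8 + d5*5 - 1 = 1/45
Walk from origin (0, 0):
  seg 1: right by d9 = 1/45 → (1/45, 0)
  seg 2: down by d1 = 13/3 → (1/45, -13/3)
  seg 3: right by d7 = 109/4 → (4909/180, -13/3)
  seg 4: down by d5 = 1/4 → (4909/180, -55/12)
  seg 5: up by d7 = 109/4 → (4909/180, 68/3)

d6 = 109/12
d7 = 109/4
d8 = -41/180
d9 = 1/45
endpoint = (4909/180, 68/3)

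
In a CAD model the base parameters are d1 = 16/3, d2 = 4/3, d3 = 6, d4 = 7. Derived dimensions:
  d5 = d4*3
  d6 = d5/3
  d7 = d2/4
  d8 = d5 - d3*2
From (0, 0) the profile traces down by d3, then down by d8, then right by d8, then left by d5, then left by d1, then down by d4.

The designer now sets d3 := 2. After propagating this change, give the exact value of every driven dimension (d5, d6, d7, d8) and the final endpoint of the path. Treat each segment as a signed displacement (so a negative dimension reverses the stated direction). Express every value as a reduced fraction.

d5 = 21
d6 = 7
d7 = 1/3
d8 = 17
endpoint = (-28/3, -26)

Apply edit: d3 := 2
  d5 = d4*3 = 21
  d6 = d5/3 = 7
  d7 = d2/4 = 1/3
  d8 = d5 - d3*2 = 17
Walk from origin (0, 0):
  seg 1: down by d3 = 2 → (0, -2)
  seg 2: down by d8 = 17 → (0, -19)
  seg 3: right by d8 = 17 → (17, -19)
  seg 4: left by d5 = 21 → (-4, -19)
  seg 5: left by d1 = 16/3 → (-28/3, -19)
  seg 6: down by d4 = 7 → (-28/3, -26)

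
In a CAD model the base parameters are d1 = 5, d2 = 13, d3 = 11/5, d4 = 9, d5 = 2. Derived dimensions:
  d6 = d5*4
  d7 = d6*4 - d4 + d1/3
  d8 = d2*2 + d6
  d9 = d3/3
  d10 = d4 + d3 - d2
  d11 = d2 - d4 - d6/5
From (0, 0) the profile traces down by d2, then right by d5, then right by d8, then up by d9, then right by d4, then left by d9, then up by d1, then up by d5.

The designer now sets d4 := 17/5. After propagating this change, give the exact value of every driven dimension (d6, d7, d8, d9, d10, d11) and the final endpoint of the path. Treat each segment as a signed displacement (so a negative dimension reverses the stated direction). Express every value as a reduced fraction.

d6 = 8
d7 = 454/15
d8 = 34
d9 = 11/15
d10 = -37/5
d11 = 8
endpoint = (116/3, -79/15)

Apply edit: d4 := 17/5
  d6 = d5*4 = 8
  d7 = d6*4 - d4 + d1/3 = 454/15
  d8 = d2*2 + d6 = 34
  d9 = d3/3 = 11/15
  d10 = d4 + d3 - d2 = -37/5
  d11 = d2 - d4 - d6/5 = 8
Walk from origin (0, 0):
  seg 1: down by d2 = 13 → (0, -13)
  seg 2: right by d5 = 2 → (2, -13)
  seg 3: right by d8 = 34 → (36, -13)
  seg 4: up by d9 = 11/15 → (36, -184/15)
  seg 5: right by d4 = 17/5 → (197/5, -184/15)
  seg 6: left by d9 = 11/15 → (116/3, -184/15)
  seg 7: up by d1 = 5 → (116/3, -109/15)
  seg 8: up by d5 = 2 → (116/3, -79/15)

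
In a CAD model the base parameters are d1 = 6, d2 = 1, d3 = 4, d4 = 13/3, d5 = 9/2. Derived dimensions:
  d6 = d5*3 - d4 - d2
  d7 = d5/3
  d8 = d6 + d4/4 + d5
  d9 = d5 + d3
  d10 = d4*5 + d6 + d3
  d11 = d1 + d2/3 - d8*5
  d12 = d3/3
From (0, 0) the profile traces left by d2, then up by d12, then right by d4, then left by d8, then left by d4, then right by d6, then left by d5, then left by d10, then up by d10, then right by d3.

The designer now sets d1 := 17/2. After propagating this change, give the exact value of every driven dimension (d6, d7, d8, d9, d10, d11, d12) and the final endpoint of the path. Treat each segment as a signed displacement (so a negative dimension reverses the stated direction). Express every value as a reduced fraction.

d6 = 49/6
d7 = 3/2
d8 = 55/4
d9 = 17/2
d10 = 203/6
d11 = -719/12
d12 = 4/3
endpoint = (-491/12, 211/6)

Apply edit: d1 := 17/2
  d6 = d5*3 - d4 - d2 = 49/6
  d7 = d5/3 = 3/2
  d8 = d6 + d4/4 + d5 = 55/4
  d9 = d5 + d3 = 17/2
  d10 = d4*5 + d6 + d3 = 203/6
  d11 = d1 + d2/3 - d8*5 = -719/12
  d12 = d3/3 = 4/3
Walk from origin (0, 0):
  seg 1: left by d2 = 1 → (-1, 0)
  seg 2: up by d12 = 4/3 → (-1, 4/3)
  seg 3: right by d4 = 13/3 → (10/3, 4/3)
  seg 4: left by d8 = 55/4 → (-125/12, 4/3)
  seg 5: left by d4 = 13/3 → (-59/4, 4/3)
  seg 6: right by d6 = 49/6 → (-79/12, 4/3)
  seg 7: left by d5 = 9/2 → (-133/12, 4/3)
  seg 8: left by d10 = 203/6 → (-539/12, 4/3)
  seg 9: up by d10 = 203/6 → (-539/12, 211/6)
  seg 10: right by d3 = 4 → (-491/12, 211/6)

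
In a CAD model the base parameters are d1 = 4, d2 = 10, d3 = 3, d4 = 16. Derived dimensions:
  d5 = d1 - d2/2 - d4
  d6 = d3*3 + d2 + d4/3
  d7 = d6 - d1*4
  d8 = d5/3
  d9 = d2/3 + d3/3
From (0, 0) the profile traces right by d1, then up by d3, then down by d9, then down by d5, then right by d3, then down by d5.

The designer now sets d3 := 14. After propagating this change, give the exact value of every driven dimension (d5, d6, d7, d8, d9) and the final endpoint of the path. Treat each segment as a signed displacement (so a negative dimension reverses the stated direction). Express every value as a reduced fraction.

d5 = -17
d6 = 172/3
d7 = 124/3
d8 = -17/3
d9 = 8
endpoint = (18, 40)

Apply edit: d3 := 14
  d5 = d1 - d2/2 - d4 = -17
  d6 = d3*3 + d2 + d4/3 = 172/3
  d7 = d6 - d1*4 = 124/3
  d8 = d5/3 = -17/3
  d9 = d2/3 + d3/3 = 8
Walk from origin (0, 0):
  seg 1: right by d1 = 4 → (4, 0)
  seg 2: up by d3 = 14 → (4, 14)
  seg 3: down by d9 = 8 → (4, 6)
  seg 4: down by d5 = -17 → (4, 23)
  seg 5: right by d3 = 14 → (18, 23)
  seg 6: down by d5 = -17 → (18, 40)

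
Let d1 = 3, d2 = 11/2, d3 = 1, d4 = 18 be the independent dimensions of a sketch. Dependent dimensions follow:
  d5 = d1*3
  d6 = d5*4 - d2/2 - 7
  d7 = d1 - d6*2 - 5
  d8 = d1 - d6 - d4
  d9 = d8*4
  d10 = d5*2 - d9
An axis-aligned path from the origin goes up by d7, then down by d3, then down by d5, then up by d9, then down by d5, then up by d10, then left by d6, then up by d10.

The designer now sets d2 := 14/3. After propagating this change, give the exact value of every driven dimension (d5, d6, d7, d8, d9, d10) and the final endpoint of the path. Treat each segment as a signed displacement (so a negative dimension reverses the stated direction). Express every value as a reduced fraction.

d5 = 9
d6 = 80/3
d7 = -166/3
d8 = -125/3
d9 = -500/3
d10 = 554/3
endpoint = (-80/3, 385/3)

Apply edit: d2 := 14/3
  d5 = d1*3 = 9
  d6 = d5*4 - d2/2 - 7 = 80/3
  d7 = d1 - d6*2 - 5 = -166/3
  d8 = d1 - d6 - d4 = -125/3
  d9 = d8*4 = -500/3
  d10 = d5*2 - d9 = 554/3
Walk from origin (0, 0):
  seg 1: up by d7 = -166/3 → (0, -166/3)
  seg 2: down by d3 = 1 → (0, -169/3)
  seg 3: down by d5 = 9 → (0, -196/3)
  seg 4: up by d9 = -500/3 → (0, -232)
  seg 5: down by d5 = 9 → (0, -241)
  seg 6: up by d10 = 554/3 → (0, -169/3)
  seg 7: left by d6 = 80/3 → (-80/3, -169/3)
  seg 8: up by d10 = 554/3 → (-80/3, 385/3)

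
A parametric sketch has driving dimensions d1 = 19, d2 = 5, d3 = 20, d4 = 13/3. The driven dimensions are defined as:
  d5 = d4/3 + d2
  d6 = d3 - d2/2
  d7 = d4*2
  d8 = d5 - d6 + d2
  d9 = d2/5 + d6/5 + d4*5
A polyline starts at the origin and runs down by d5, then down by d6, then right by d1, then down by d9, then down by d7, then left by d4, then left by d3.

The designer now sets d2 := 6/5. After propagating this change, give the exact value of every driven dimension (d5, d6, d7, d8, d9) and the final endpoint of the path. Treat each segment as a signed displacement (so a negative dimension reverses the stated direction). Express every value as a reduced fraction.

Apply edit: d2 := 6/5
  d5 = d4/3 + d2 = 119/45
  d6 = d3 - d2/2 = 97/5
  d7 = d4*2 = 26/3
  d8 = d5 - d6 + d2 = -140/9
  d9 = d2/5 + d6/5 + d4*5 = 1934/75
Walk from origin (0, 0):
  seg 1: down by d5 = 119/45 → (0, -119/45)
  seg 2: down by d6 = 97/5 → (0, -992/45)
  seg 3: right by d1 = 19 → (19, -992/45)
  seg 4: down by d9 = 1934/75 → (19, -10762/225)
  seg 5: down by d7 = 26/3 → (19, -12712/225)
  seg 6: left by d4 = 13/3 → (44/3, -12712/225)
  seg 7: left by d3 = 20 → (-16/3, -12712/225)

d5 = 119/45
d6 = 97/5
d7 = 26/3
d8 = -140/9
d9 = 1934/75
endpoint = (-16/3, -12712/225)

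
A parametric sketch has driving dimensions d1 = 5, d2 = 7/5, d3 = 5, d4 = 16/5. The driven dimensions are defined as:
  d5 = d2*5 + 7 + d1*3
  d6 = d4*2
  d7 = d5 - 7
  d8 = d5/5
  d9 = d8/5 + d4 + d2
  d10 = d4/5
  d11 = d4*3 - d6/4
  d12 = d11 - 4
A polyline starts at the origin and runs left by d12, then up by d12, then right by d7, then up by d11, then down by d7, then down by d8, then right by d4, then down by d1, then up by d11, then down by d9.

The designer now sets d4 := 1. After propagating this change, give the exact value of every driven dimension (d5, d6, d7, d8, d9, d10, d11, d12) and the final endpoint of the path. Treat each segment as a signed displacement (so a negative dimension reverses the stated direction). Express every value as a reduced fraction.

Apply edit: d4 := 1
  d5 = d2*5 + 7 + d1*3 = 29
  d6 = d4*2 = 2
  d7 = d5 - 7 = 22
  d8 = d5/5 = 29/5
  d9 = d8/5 + d4 + d2 = 89/25
  d10 = d4/5 = 1/5
  d11 = d4*3 - d6/4 = 5/2
  d12 = d11 - 4 = -3/2
Walk from origin (0, 0):
  seg 1: left by d12 = -3/2 → (3/2, 0)
  seg 2: up by d12 = -3/2 → (3/2, -3/2)
  seg 3: right by d7 = 22 → (47/2, -3/2)
  seg 4: up by d11 = 5/2 → (47/2, 1)
  seg 5: down by d7 = 22 → (47/2, -21)
  seg 6: down by d8 = 29/5 → (47/2, -134/5)
  seg 7: right by d4 = 1 → (49/2, -134/5)
  seg 8: down by d1 = 5 → (49/2, -159/5)
  seg 9: up by d11 = 5/2 → (49/2, -293/10)
  seg 10: down by d9 = 89/25 → (49/2, -1643/50)

d5 = 29
d6 = 2
d7 = 22
d8 = 29/5
d9 = 89/25
d10 = 1/5
d11 = 5/2
d12 = -3/2
endpoint = (49/2, -1643/50)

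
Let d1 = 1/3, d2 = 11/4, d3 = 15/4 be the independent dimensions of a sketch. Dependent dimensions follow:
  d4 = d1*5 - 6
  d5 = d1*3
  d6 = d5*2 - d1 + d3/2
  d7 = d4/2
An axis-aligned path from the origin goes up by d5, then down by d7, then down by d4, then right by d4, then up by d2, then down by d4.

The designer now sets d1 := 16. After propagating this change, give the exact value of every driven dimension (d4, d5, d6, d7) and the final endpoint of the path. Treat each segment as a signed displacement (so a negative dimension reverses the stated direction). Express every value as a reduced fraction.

Apply edit: d1 := 16
  d4 = d1*5 - 6 = 74
  d5 = d1*3 = 48
  d6 = d5*2 - d1 + d3/2 = 655/8
  d7 = d4/2 = 37
Walk from origin (0, 0):
  seg 1: up by d5 = 48 → (0, 48)
  seg 2: down by d7 = 37 → (0, 11)
  seg 3: down by d4 = 74 → (0, -63)
  seg 4: right by d4 = 74 → (74, -63)
  seg 5: up by d2 = 11/4 → (74, -241/4)
  seg 6: down by d4 = 74 → (74, -537/4)

d4 = 74
d5 = 48
d6 = 655/8
d7 = 37
endpoint = (74, -537/4)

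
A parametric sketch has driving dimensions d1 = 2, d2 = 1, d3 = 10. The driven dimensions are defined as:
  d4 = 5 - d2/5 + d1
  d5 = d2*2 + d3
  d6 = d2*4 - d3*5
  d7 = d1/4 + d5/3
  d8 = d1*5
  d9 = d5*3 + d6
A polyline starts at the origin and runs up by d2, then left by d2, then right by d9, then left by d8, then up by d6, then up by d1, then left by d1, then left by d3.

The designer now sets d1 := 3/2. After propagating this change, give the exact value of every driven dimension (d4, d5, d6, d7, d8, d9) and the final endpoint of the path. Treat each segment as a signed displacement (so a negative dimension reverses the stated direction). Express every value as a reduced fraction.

Apply edit: d1 := 3/2
  d4 = 5 - d2/5 + d1 = 63/10
  d5 = d2*2 + d3 = 12
  d6 = d2*4 - d3*5 = -46
  d7 = d1/4 + d5/3 = 35/8
  d8 = d1*5 = 15/2
  d9 = d5*3 + d6 = -10
Walk from origin (0, 0):
  seg 1: up by d2 = 1 → (0, 1)
  seg 2: left by d2 = 1 → (-1, 1)
  seg 3: right by d9 = -10 → (-11, 1)
  seg 4: left by d8 = 15/2 → (-37/2, 1)
  seg 5: up by d6 = -46 → (-37/2, -45)
  seg 6: up by d1 = 3/2 → (-37/2, -87/2)
  seg 7: left by d1 = 3/2 → (-20, -87/2)
  seg 8: left by d3 = 10 → (-30, -87/2)

d4 = 63/10
d5 = 12
d6 = -46
d7 = 35/8
d8 = 15/2
d9 = -10
endpoint = (-30, -87/2)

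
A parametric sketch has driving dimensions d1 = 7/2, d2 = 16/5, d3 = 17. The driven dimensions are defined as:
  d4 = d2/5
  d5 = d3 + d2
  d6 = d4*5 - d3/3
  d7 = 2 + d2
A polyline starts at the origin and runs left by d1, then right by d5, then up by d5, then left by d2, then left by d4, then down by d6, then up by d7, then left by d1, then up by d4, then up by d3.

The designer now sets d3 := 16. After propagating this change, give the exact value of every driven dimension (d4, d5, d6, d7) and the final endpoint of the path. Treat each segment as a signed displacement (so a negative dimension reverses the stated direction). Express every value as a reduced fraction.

Apply edit: d3 := 16
  d4 = d2/5 = 16/25
  d5 = d3 + d2 = 96/5
  d6 = d4*5 - d3/3 = -32/15
  d7 = 2 + d2 = 26/5
Walk from origin (0, 0):
  seg 1: left by d1 = 7/2 → (-7/2, 0)
  seg 2: right by d5 = 96/5 → (157/10, 0)
  seg 3: up by d5 = 96/5 → (157/10, 96/5)
  seg 4: left by d2 = 16/5 → (25/2, 96/5)
  seg 5: left by d4 = 16/25 → (593/50, 96/5)
  seg 6: down by d6 = -32/15 → (593/50, 64/3)
  seg 7: up by d7 = 26/5 → (593/50, 398/15)
  seg 8: left by d1 = 7/2 → (209/25, 398/15)
  seg 9: up by d4 = 16/25 → (209/25, 2038/75)
  seg 10: up by d3 = 16 → (209/25, 3238/75)

d4 = 16/25
d5 = 96/5
d6 = -32/15
d7 = 26/5
endpoint = (209/25, 3238/75)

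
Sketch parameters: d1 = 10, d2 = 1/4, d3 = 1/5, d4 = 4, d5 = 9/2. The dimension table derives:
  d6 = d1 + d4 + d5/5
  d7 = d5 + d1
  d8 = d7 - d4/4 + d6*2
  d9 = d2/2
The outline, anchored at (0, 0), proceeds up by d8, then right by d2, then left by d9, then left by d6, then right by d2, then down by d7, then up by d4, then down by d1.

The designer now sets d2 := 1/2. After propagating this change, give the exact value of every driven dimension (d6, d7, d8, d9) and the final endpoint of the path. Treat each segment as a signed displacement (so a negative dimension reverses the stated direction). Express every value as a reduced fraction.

d6 = 149/10
d7 = 29/2
d8 = 433/10
d9 = 1/4
endpoint = (-283/20, 114/5)

Apply edit: d2 := 1/2
  d6 = d1 + d4 + d5/5 = 149/10
  d7 = d5 + d1 = 29/2
  d8 = d7 - d4/4 + d6*2 = 433/10
  d9 = d2/2 = 1/4
Walk from origin (0, 0):
  seg 1: up by d8 = 433/10 → (0, 433/10)
  seg 2: right by d2 = 1/2 → (1/2, 433/10)
  seg 3: left by d9 = 1/4 → (1/4, 433/10)
  seg 4: left by d6 = 149/10 → (-293/20, 433/10)
  seg 5: right by d2 = 1/2 → (-283/20, 433/10)
  seg 6: down by d7 = 29/2 → (-283/20, 144/5)
  seg 7: up by d4 = 4 → (-283/20, 164/5)
  seg 8: down by d1 = 10 → (-283/20, 114/5)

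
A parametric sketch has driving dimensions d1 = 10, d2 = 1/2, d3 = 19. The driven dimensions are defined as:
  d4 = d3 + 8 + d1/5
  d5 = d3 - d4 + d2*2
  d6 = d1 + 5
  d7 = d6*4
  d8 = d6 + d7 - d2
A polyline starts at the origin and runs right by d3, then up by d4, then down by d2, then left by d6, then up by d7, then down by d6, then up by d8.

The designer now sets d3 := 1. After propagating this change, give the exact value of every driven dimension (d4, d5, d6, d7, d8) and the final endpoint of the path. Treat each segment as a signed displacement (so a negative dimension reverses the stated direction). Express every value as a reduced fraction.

d4 = 11
d5 = -9
d6 = 15
d7 = 60
d8 = 149/2
endpoint = (-14, 130)

Apply edit: d3 := 1
  d4 = d3 + 8 + d1/5 = 11
  d5 = d3 - d4 + d2*2 = -9
  d6 = d1 + 5 = 15
  d7 = d6*4 = 60
  d8 = d6 + d7 - d2 = 149/2
Walk from origin (0, 0):
  seg 1: right by d3 = 1 → (1, 0)
  seg 2: up by d4 = 11 → (1, 11)
  seg 3: down by d2 = 1/2 → (1, 21/2)
  seg 4: left by d6 = 15 → (-14, 21/2)
  seg 5: up by d7 = 60 → (-14, 141/2)
  seg 6: down by d6 = 15 → (-14, 111/2)
  seg 7: up by d8 = 149/2 → (-14, 130)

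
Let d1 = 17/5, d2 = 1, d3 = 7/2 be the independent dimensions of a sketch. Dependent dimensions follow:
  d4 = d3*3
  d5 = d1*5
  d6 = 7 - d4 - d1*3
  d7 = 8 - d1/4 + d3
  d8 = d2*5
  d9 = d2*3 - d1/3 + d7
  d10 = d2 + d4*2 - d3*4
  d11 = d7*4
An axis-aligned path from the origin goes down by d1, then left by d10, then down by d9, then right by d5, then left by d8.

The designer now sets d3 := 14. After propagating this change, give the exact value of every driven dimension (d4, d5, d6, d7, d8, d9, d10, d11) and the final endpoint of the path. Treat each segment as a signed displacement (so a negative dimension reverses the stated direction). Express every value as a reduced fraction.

d4 = 42
d5 = 17
d6 = -226/5
d7 = 423/20
d8 = 5
d9 = 1381/60
d10 = 29
d11 = 423/5
endpoint = (-17, -317/12)

Apply edit: d3 := 14
  d4 = d3*3 = 42
  d5 = d1*5 = 17
  d6 = 7 - d4 - d1*3 = -226/5
  d7 = 8 - d1/4 + d3 = 423/20
  d8 = d2*5 = 5
  d9 = d2*3 - d1/3 + d7 = 1381/60
  d10 = d2 + d4*2 - d3*4 = 29
  d11 = d7*4 = 423/5
Walk from origin (0, 0):
  seg 1: down by d1 = 17/5 → (0, -17/5)
  seg 2: left by d10 = 29 → (-29, -17/5)
  seg 3: down by d9 = 1381/60 → (-29, -317/12)
  seg 4: right by d5 = 17 → (-12, -317/12)
  seg 5: left by d8 = 5 → (-17, -317/12)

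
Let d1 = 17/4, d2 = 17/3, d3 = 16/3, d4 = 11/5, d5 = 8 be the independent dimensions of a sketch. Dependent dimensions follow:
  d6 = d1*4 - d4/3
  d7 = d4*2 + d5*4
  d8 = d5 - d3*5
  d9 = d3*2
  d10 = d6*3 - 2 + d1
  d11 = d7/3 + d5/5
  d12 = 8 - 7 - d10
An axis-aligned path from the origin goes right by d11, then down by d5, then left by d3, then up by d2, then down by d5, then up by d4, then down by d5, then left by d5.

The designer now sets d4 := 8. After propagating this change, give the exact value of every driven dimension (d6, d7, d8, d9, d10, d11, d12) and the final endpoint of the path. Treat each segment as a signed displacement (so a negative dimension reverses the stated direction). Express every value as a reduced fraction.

Apply edit: d4 := 8
  d6 = d1*4 - d4/3 = 43/3
  d7 = d4*2 + d5*4 = 48
  d8 = d5 - d3*5 = -56/3
  d9 = d3*2 = 32/3
  d10 = d6*3 - 2 + d1 = 181/4
  d11 = d7/3 + d5/5 = 88/5
  d12 = 8 - 7 - d10 = -177/4
Walk from origin (0, 0):
  seg 1: right by d11 = 88/5 → (88/5, 0)
  seg 2: down by d5 = 8 → (88/5, -8)
  seg 3: left by d3 = 16/3 → (184/15, -8)
  seg 4: up by d2 = 17/3 → (184/15, -7/3)
  seg 5: down by d5 = 8 → (184/15, -31/3)
  seg 6: up by d4 = 8 → (184/15, -7/3)
  seg 7: down by d5 = 8 → (184/15, -31/3)
  seg 8: left by d5 = 8 → (64/15, -31/3)

d6 = 43/3
d7 = 48
d8 = -56/3
d9 = 32/3
d10 = 181/4
d11 = 88/5
d12 = -177/4
endpoint = (64/15, -31/3)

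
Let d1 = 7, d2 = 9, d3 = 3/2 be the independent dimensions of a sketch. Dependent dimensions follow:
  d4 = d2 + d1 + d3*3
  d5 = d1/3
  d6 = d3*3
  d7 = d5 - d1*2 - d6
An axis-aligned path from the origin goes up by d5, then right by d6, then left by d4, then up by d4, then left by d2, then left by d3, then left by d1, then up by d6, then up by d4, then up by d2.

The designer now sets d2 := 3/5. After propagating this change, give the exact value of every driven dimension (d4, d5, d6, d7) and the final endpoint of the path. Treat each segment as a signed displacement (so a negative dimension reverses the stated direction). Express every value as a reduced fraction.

d4 = 121/10
d5 = 7/3
d6 = 9/2
d7 = -97/6
endpoint = (-167/10, 949/30)

Apply edit: d2 := 3/5
  d4 = d2 + d1 + d3*3 = 121/10
  d5 = d1/3 = 7/3
  d6 = d3*3 = 9/2
  d7 = d5 - d1*2 - d6 = -97/6
Walk from origin (0, 0):
  seg 1: up by d5 = 7/3 → (0, 7/3)
  seg 2: right by d6 = 9/2 → (9/2, 7/3)
  seg 3: left by d4 = 121/10 → (-38/5, 7/3)
  seg 4: up by d4 = 121/10 → (-38/5, 433/30)
  seg 5: left by d2 = 3/5 → (-41/5, 433/30)
  seg 6: left by d3 = 3/2 → (-97/10, 433/30)
  seg 7: left by d1 = 7 → (-167/10, 433/30)
  seg 8: up by d6 = 9/2 → (-167/10, 284/15)
  seg 9: up by d4 = 121/10 → (-167/10, 931/30)
  seg 10: up by d2 = 3/5 → (-167/10, 949/30)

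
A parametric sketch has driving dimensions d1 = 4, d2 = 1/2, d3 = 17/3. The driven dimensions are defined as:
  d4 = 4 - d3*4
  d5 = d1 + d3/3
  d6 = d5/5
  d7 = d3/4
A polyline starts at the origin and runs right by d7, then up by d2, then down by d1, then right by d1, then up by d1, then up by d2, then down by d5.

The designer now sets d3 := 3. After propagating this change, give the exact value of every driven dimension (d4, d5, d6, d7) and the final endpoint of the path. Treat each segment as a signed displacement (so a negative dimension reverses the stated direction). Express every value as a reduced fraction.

d4 = -8
d5 = 5
d6 = 1
d7 = 3/4
endpoint = (19/4, -4)

Apply edit: d3 := 3
  d4 = 4 - d3*4 = -8
  d5 = d1 + d3/3 = 5
  d6 = d5/5 = 1
  d7 = d3/4 = 3/4
Walk from origin (0, 0):
  seg 1: right by d7 = 3/4 → (3/4, 0)
  seg 2: up by d2 = 1/2 → (3/4, 1/2)
  seg 3: down by d1 = 4 → (3/4, -7/2)
  seg 4: right by d1 = 4 → (19/4, -7/2)
  seg 5: up by d1 = 4 → (19/4, 1/2)
  seg 6: up by d2 = 1/2 → (19/4, 1)
  seg 7: down by d5 = 5 → (19/4, -4)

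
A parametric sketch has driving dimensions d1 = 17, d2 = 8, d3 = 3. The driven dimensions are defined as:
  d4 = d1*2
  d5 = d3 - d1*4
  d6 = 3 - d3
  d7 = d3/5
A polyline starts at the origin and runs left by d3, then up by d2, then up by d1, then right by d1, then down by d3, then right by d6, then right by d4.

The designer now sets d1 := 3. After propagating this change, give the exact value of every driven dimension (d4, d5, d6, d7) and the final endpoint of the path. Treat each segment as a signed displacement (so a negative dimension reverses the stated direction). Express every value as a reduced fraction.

d4 = 6
d5 = -9
d6 = 0
d7 = 3/5
endpoint = (6, 8)

Apply edit: d1 := 3
  d4 = d1*2 = 6
  d5 = d3 - d1*4 = -9
  d6 = 3 - d3 = 0
  d7 = d3/5 = 3/5
Walk from origin (0, 0):
  seg 1: left by d3 = 3 → (-3, 0)
  seg 2: up by d2 = 8 → (-3, 8)
  seg 3: up by d1 = 3 → (-3, 11)
  seg 4: right by d1 = 3 → (0, 11)
  seg 5: down by d3 = 3 → (0, 8)
  seg 6: right by d6 = 0 → (0, 8)
  seg 7: right by d4 = 6 → (6, 8)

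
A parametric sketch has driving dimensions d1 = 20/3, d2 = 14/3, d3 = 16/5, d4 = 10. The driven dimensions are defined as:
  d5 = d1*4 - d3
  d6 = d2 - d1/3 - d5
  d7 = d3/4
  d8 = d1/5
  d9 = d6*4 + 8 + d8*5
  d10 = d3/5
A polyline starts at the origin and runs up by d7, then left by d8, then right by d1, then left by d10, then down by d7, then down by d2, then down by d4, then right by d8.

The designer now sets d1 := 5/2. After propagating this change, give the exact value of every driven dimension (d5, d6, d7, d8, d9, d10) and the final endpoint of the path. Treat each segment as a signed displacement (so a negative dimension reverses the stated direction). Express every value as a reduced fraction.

d5 = 34/5
d6 = -89/30
d7 = 4/5
d8 = 1/2
d9 = -41/30
d10 = 16/25
endpoint = (93/50, -44/3)

Apply edit: d1 := 5/2
  d5 = d1*4 - d3 = 34/5
  d6 = d2 - d1/3 - d5 = -89/30
  d7 = d3/4 = 4/5
  d8 = d1/5 = 1/2
  d9 = d6*4 + 8 + d8*5 = -41/30
  d10 = d3/5 = 16/25
Walk from origin (0, 0):
  seg 1: up by d7 = 4/5 → (0, 4/5)
  seg 2: left by d8 = 1/2 → (-1/2, 4/5)
  seg 3: right by d1 = 5/2 → (2, 4/5)
  seg 4: left by d10 = 16/25 → (34/25, 4/5)
  seg 5: down by d7 = 4/5 → (34/25, 0)
  seg 6: down by d2 = 14/3 → (34/25, -14/3)
  seg 7: down by d4 = 10 → (34/25, -44/3)
  seg 8: right by d8 = 1/2 → (93/50, -44/3)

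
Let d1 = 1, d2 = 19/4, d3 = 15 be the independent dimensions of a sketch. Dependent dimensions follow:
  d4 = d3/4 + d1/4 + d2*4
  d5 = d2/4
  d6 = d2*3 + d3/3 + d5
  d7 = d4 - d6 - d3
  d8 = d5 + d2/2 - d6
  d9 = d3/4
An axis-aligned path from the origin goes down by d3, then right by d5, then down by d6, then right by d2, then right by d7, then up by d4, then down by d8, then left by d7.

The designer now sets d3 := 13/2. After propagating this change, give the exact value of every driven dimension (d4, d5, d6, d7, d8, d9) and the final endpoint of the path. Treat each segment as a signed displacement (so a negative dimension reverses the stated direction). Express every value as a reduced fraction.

d4 = 167/8
d5 = 19/16
d6 = 845/48
d7 = -155/48
d8 = -337/24
d9 = 13/8
endpoint = (95/16, 173/16)

Apply edit: d3 := 13/2
  d4 = d3/4 + d1/4 + d2*4 = 167/8
  d5 = d2/4 = 19/16
  d6 = d2*3 + d3/3 + d5 = 845/48
  d7 = d4 - d6 - d3 = -155/48
  d8 = d5 + d2/2 - d6 = -337/24
  d9 = d3/4 = 13/8
Walk from origin (0, 0):
  seg 1: down by d3 = 13/2 → (0, -13/2)
  seg 2: right by d5 = 19/16 → (19/16, -13/2)
  seg 3: down by d6 = 845/48 → (19/16, -1157/48)
  seg 4: right by d2 = 19/4 → (95/16, -1157/48)
  seg 5: right by d7 = -155/48 → (65/24, -1157/48)
  seg 6: up by d4 = 167/8 → (65/24, -155/48)
  seg 7: down by d8 = -337/24 → (65/24, 173/16)
  seg 8: left by d7 = -155/48 → (95/16, 173/16)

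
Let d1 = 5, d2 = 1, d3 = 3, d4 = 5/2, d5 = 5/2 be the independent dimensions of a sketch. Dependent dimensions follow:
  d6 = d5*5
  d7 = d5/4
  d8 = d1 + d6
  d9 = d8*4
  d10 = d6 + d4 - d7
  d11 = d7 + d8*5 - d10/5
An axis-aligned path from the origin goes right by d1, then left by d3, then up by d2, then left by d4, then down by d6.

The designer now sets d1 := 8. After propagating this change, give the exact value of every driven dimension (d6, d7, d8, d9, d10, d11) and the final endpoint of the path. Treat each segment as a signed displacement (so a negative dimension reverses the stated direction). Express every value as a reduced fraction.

d6 = 25/2
d7 = 5/8
d8 = 41/2
d9 = 82
d10 = 115/8
d11 = 401/4
endpoint = (5/2, -23/2)

Apply edit: d1 := 8
  d6 = d5*5 = 25/2
  d7 = d5/4 = 5/8
  d8 = d1 + d6 = 41/2
  d9 = d8*4 = 82
  d10 = d6 + d4 - d7 = 115/8
  d11 = d7 + d8*5 - d10/5 = 401/4
Walk from origin (0, 0):
  seg 1: right by d1 = 8 → (8, 0)
  seg 2: left by d3 = 3 → (5, 0)
  seg 3: up by d2 = 1 → (5, 1)
  seg 4: left by d4 = 5/2 → (5/2, 1)
  seg 5: down by d6 = 25/2 → (5/2, -23/2)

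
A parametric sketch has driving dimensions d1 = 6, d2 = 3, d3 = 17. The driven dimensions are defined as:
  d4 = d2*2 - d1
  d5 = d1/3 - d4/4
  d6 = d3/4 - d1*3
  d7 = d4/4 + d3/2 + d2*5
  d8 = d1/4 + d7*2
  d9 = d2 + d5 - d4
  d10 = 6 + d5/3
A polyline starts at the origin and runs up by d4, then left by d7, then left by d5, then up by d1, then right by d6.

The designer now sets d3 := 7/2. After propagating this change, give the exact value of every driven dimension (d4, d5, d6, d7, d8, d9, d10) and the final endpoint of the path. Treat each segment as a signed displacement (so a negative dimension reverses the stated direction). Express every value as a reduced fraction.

Apply edit: d3 := 7/2
  d4 = d2*2 - d1 = 0
  d5 = d1/3 - d4/4 = 2
  d6 = d3/4 - d1*3 = -137/8
  d7 = d4/4 + d3/2 + d2*5 = 67/4
  d8 = d1/4 + d7*2 = 35
  d9 = d2 + d5 - d4 = 5
  d10 = 6 + d5/3 = 20/3
Walk from origin (0, 0):
  seg 1: up by d4 = 0 → (0, 0)
  seg 2: left by d7 = 67/4 → (-67/4, 0)
  seg 3: left by d5 = 2 → (-75/4, 0)
  seg 4: up by d1 = 6 → (-75/4, 6)
  seg 5: right by d6 = -137/8 → (-287/8, 6)

d4 = 0
d5 = 2
d6 = -137/8
d7 = 67/4
d8 = 35
d9 = 5
d10 = 20/3
endpoint = (-287/8, 6)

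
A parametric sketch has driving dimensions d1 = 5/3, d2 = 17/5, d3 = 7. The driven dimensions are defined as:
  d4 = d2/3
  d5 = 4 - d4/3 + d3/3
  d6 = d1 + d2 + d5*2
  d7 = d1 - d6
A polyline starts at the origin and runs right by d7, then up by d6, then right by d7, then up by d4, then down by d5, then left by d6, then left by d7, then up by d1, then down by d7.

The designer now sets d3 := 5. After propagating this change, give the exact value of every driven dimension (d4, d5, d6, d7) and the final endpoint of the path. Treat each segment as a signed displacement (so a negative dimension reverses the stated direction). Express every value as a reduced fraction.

Apply edit: d3 := 5
  d4 = d2/3 = 17/15
  d5 = 4 - d4/3 + d3/3 = 238/45
  d6 = d1 + d2 + d5*2 = 704/45
  d7 = d1 - d6 = -629/45
Walk from origin (0, 0):
  seg 1: right by d7 = -629/45 → (-629/45, 0)
  seg 2: up by d6 = 704/45 → (-629/45, 704/45)
  seg 3: right by d7 = -629/45 → (-1258/45, 704/45)
  seg 4: up by d4 = 17/15 → (-1258/45, 151/9)
  seg 5: down by d5 = 238/45 → (-1258/45, 517/45)
  seg 6: left by d6 = 704/45 → (-218/5, 517/45)
  seg 7: left by d7 = -629/45 → (-1333/45, 517/45)
  seg 8: up by d1 = 5/3 → (-1333/45, 592/45)
  seg 9: down by d7 = -629/45 → (-1333/45, 407/15)

d4 = 17/15
d5 = 238/45
d6 = 704/45
d7 = -629/45
endpoint = (-1333/45, 407/15)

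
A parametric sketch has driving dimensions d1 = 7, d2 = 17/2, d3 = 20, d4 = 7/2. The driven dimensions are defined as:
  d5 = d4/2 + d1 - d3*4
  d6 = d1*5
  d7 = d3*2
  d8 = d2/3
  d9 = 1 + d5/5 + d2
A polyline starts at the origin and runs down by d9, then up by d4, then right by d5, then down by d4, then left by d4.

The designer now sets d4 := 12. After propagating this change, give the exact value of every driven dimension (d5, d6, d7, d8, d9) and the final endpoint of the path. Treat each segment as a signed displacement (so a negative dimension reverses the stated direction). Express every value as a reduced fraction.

d5 = -67
d6 = 35
d7 = 40
d8 = 17/6
d9 = -39/10
endpoint = (-79, 39/10)

Apply edit: d4 := 12
  d5 = d4/2 + d1 - d3*4 = -67
  d6 = d1*5 = 35
  d7 = d3*2 = 40
  d8 = d2/3 = 17/6
  d9 = 1 + d5/5 + d2 = -39/10
Walk from origin (0, 0):
  seg 1: down by d9 = -39/10 → (0, 39/10)
  seg 2: up by d4 = 12 → (0, 159/10)
  seg 3: right by d5 = -67 → (-67, 159/10)
  seg 4: down by d4 = 12 → (-67, 39/10)
  seg 5: left by d4 = 12 → (-79, 39/10)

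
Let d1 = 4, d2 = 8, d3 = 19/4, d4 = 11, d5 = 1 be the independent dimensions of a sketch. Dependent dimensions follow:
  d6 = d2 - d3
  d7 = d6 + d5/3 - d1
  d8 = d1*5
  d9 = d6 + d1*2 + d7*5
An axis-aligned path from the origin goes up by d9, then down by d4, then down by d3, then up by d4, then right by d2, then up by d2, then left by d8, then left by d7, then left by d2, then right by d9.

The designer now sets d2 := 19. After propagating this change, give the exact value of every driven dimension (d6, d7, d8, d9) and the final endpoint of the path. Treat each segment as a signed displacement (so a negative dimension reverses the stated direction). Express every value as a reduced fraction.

d6 = 57/4
d7 = 127/12
d8 = 20
d9 = 451/6
endpoint = (535/12, 1073/12)

Apply edit: d2 := 19
  d6 = d2 - d3 = 57/4
  d7 = d6 + d5/3 - d1 = 127/12
  d8 = d1*5 = 20
  d9 = d6 + d1*2 + d7*5 = 451/6
Walk from origin (0, 0):
  seg 1: up by d9 = 451/6 → (0, 451/6)
  seg 2: down by d4 = 11 → (0, 385/6)
  seg 3: down by d3 = 19/4 → (0, 713/12)
  seg 4: up by d4 = 11 → (0, 845/12)
  seg 5: right by d2 = 19 → (19, 845/12)
  seg 6: up by d2 = 19 → (19, 1073/12)
  seg 7: left by d8 = 20 → (-1, 1073/12)
  seg 8: left by d7 = 127/12 → (-139/12, 1073/12)
  seg 9: left by d2 = 19 → (-367/12, 1073/12)
  seg 10: right by d9 = 451/6 → (535/12, 1073/12)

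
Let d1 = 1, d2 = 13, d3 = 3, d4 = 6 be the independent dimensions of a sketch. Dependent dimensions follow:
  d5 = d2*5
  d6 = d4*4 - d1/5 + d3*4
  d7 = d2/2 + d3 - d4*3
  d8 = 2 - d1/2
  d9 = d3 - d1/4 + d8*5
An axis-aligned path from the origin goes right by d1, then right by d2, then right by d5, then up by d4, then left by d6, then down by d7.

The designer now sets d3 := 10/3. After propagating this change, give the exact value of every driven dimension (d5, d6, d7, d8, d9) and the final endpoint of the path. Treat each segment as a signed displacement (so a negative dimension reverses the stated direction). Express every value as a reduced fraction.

d5 = 65
d6 = 557/15
d7 = -49/6
d8 = 3/2
d9 = 127/12
endpoint = (628/15, 85/6)

Apply edit: d3 := 10/3
  d5 = d2*5 = 65
  d6 = d4*4 - d1/5 + d3*4 = 557/15
  d7 = d2/2 + d3 - d4*3 = -49/6
  d8 = 2 - d1/2 = 3/2
  d9 = d3 - d1/4 + d8*5 = 127/12
Walk from origin (0, 0):
  seg 1: right by d1 = 1 → (1, 0)
  seg 2: right by d2 = 13 → (14, 0)
  seg 3: right by d5 = 65 → (79, 0)
  seg 4: up by d4 = 6 → (79, 6)
  seg 5: left by d6 = 557/15 → (628/15, 6)
  seg 6: down by d7 = -49/6 → (628/15, 85/6)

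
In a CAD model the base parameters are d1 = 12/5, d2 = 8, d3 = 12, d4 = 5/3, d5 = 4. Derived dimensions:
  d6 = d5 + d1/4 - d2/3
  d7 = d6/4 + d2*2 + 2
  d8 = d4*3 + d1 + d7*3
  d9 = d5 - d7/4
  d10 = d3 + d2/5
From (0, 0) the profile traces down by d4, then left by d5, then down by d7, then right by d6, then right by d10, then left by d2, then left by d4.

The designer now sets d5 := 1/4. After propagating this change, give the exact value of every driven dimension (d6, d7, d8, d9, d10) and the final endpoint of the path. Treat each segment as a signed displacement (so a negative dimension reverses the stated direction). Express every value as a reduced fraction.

d6 = -109/60
d7 = 4211/240
d8 = 4803/80
d9 = -3971/960
d10 = 68/5
endpoint = (28/15, -1537/80)

Apply edit: d5 := 1/4
  d6 = d5 + d1/4 - d2/3 = -109/60
  d7 = d6/4 + d2*2 + 2 = 4211/240
  d8 = d4*3 + d1 + d7*3 = 4803/80
  d9 = d5 - d7/4 = -3971/960
  d10 = d3 + d2/5 = 68/5
Walk from origin (0, 0):
  seg 1: down by d4 = 5/3 → (0, -5/3)
  seg 2: left by d5 = 1/4 → (-1/4, -5/3)
  seg 3: down by d7 = 4211/240 → (-1/4, -1537/80)
  seg 4: right by d6 = -109/60 → (-31/15, -1537/80)
  seg 5: right by d10 = 68/5 → (173/15, -1537/80)
  seg 6: left by d2 = 8 → (53/15, -1537/80)
  seg 7: left by d4 = 5/3 → (28/15, -1537/80)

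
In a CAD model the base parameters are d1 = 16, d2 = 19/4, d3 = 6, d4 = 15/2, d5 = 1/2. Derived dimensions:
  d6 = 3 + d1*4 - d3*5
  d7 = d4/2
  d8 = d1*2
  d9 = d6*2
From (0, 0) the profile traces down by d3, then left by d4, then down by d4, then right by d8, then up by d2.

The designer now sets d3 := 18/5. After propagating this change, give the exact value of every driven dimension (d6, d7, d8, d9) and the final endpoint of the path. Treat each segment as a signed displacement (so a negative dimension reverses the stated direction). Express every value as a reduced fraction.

Apply edit: d3 := 18/5
  d6 = 3 + d1*4 - d3*5 = 49
  d7 = d4/2 = 15/4
  d8 = d1*2 = 32
  d9 = d6*2 = 98
Walk from origin (0, 0):
  seg 1: down by d3 = 18/5 → (0, -18/5)
  seg 2: left by d4 = 15/2 → (-15/2, -18/5)
  seg 3: down by d4 = 15/2 → (-15/2, -111/10)
  seg 4: right by d8 = 32 → (49/2, -111/10)
  seg 5: up by d2 = 19/4 → (49/2, -127/20)

d6 = 49
d7 = 15/4
d8 = 32
d9 = 98
endpoint = (49/2, -127/20)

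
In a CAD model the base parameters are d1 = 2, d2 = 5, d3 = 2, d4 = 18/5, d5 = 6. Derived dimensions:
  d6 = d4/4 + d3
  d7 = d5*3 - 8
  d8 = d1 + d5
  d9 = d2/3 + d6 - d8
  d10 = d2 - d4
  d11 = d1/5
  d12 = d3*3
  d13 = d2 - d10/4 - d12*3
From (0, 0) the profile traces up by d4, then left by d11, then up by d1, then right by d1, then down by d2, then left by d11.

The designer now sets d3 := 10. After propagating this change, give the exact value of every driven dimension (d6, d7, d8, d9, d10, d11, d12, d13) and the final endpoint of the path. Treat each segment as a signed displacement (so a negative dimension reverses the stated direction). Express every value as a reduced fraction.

d6 = 109/10
d7 = 10
d8 = 8
d9 = 137/30
d10 = 7/5
d11 = 2/5
d12 = 30
d13 = -1707/20
endpoint = (6/5, 3/5)

Apply edit: d3 := 10
  d6 = d4/4 + d3 = 109/10
  d7 = d5*3 - 8 = 10
  d8 = d1 + d5 = 8
  d9 = d2/3 + d6 - d8 = 137/30
  d10 = d2 - d4 = 7/5
  d11 = d1/5 = 2/5
  d12 = d3*3 = 30
  d13 = d2 - d10/4 - d12*3 = -1707/20
Walk from origin (0, 0):
  seg 1: up by d4 = 18/5 → (0, 18/5)
  seg 2: left by d11 = 2/5 → (-2/5, 18/5)
  seg 3: up by d1 = 2 → (-2/5, 28/5)
  seg 4: right by d1 = 2 → (8/5, 28/5)
  seg 5: down by d2 = 5 → (8/5, 3/5)
  seg 6: left by d11 = 2/5 → (6/5, 3/5)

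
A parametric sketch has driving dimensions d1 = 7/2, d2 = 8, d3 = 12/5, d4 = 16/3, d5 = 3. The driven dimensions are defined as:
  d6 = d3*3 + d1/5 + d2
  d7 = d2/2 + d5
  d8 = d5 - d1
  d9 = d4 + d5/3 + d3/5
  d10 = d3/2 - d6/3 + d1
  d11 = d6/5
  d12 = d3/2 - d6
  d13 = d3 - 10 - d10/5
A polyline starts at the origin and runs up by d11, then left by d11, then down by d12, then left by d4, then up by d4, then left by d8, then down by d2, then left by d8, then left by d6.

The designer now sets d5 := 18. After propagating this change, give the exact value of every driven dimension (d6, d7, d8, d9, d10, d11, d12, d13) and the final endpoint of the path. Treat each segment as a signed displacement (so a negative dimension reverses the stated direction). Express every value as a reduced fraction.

Apply edit: d5 := 18
  d6 = d3*3 + d1/5 + d2 = 159/10
  d7 = d2/2 + d5 = 22
  d8 = d5 - d1 = 29/2
  d9 = d4 + d5/3 + d3/5 = 886/75
  d10 = d3/2 - d6/3 + d1 = -3/5
  d11 = d6/5 = 159/50
  d12 = d3/2 - d6 = -147/10
  d13 = d3 - 10 - d10/5 = -187/25
Walk from origin (0, 0):
  seg 1: up by d11 = 159/50 → (0, 159/50)
  seg 2: left by d11 = 159/50 → (-159/50, 159/50)
  seg 3: down by d12 = -147/10 → (-159/50, 447/25)
  seg 4: left by d4 = 16/3 → (-1277/150, 447/25)
  seg 5: up by d4 = 16/3 → (-1277/150, 1741/75)
  seg 6: left by d8 = 29/2 → (-1726/75, 1741/75)
  seg 7: down by d2 = 8 → (-1726/75, 1141/75)
  seg 8: left by d8 = 29/2 → (-5627/150, 1141/75)
  seg 9: left by d6 = 159/10 → (-4006/75, 1141/75)

d6 = 159/10
d7 = 22
d8 = 29/2
d9 = 886/75
d10 = -3/5
d11 = 159/50
d12 = -147/10
d13 = -187/25
endpoint = (-4006/75, 1141/75)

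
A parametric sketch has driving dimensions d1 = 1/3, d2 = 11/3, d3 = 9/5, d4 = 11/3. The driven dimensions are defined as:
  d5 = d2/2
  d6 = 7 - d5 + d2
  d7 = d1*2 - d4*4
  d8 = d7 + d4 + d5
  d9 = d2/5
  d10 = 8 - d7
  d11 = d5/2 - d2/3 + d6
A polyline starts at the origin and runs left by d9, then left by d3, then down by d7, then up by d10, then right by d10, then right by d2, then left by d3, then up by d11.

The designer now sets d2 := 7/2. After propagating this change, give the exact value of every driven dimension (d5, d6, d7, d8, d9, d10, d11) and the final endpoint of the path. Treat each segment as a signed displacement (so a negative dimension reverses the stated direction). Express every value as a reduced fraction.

d5 = 7/4
d6 = 35/4
d7 = -14
d8 = -103/12
d9 = 7/10
d10 = 22
d11 = 203/24
endpoint = (106/5, 1067/24)

Apply edit: d2 := 7/2
  d5 = d2/2 = 7/4
  d6 = 7 - d5 + d2 = 35/4
  d7 = d1*2 - d4*4 = -14
  d8 = d7 + d4 + d5 = -103/12
  d9 = d2/5 = 7/10
  d10 = 8 - d7 = 22
  d11 = d5/2 - d2/3 + d6 = 203/24
Walk from origin (0, 0):
  seg 1: left by d9 = 7/10 → (-7/10, 0)
  seg 2: left by d3 = 9/5 → (-5/2, 0)
  seg 3: down by d7 = -14 → (-5/2, 14)
  seg 4: up by d10 = 22 → (-5/2, 36)
  seg 5: right by d10 = 22 → (39/2, 36)
  seg 6: right by d2 = 7/2 → (23, 36)
  seg 7: left by d3 = 9/5 → (106/5, 36)
  seg 8: up by d11 = 203/24 → (106/5, 1067/24)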